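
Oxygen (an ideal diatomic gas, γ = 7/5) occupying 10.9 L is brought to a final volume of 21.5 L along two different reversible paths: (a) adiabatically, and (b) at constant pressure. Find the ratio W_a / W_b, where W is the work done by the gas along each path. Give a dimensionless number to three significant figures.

Path (a) adiabatic: W = P₁V₁(1 − (V₁/V₂)^(γ−1))/(γ−1) → W_a/(P₁V₁) = 0.5948.
Path (b) isobaric: W = P₁(V₂ − V₁) → W_b/(P₁V₁) = 0.9725.
W_a / W_b = 0.5948 / 0.9725 = 0.6117.

W_a / W_b ≈ 0.612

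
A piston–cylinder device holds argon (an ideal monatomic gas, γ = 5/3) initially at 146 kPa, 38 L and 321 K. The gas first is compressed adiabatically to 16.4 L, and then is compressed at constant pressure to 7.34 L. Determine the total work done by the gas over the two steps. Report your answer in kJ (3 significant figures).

Step 1 (adiabatic): W = (P₁V₁ − P₂V₂)/(γ−1) = (5548 − 9715)/0.667 = -6250 J.
After step 1: P = 592.4 kPa, V = 16.4 L, T = 562.1 K.
Step 2 (isobaric): W = PΔV = (592.4 kPa)(7.34 − 16.4 L) = -5367 J.
W_total = -6250 − 5367 = -11617 J.

W_total ≈ -11.6 kJ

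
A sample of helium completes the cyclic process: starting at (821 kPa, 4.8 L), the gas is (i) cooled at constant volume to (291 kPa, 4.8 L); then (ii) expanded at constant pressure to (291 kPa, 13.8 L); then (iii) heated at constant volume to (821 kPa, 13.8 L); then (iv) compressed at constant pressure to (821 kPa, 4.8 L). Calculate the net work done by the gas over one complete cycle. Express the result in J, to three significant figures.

Constant-volume legs do no work.
W(ii) = (291)(13.8 − 4.8) = 2619 J; W(iv) = (821)(4.8 − 13.8) = -7389 J.
W_net = 2619 − 7389 = -4770 J (the counter-clockwise enclosed area).

W_net ≈ -4770 J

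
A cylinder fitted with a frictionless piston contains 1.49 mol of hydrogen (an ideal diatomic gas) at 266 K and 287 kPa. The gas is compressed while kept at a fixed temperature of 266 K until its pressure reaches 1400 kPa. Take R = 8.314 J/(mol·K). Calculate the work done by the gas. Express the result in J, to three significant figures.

Isothermal process: W = nRT ln(V₂/V₁) = nRT ln(P₁/P₂).
W = (1.49)(8.314)(266) × ln(287/1400)
  = 3295 × ln(0.205) = 3295 × -1.585
W_by_gas = -5222 J.

W ≈ -5220 J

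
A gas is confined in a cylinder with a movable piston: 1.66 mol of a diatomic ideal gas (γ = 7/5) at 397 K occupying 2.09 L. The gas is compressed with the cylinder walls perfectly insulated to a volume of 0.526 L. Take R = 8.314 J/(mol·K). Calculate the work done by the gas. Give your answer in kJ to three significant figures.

Adiabatic: TV^(γ−1) = const with γ = 7/5.
T₂ = T₁ (V₁/V₂)^(γ−1) = 397 × (2.09/0.526)^0.4 = 397 × 1.736 = 689.4 K.
W_by = nCᵥ(T₁ − T₂) = (1.66)(20.79)(397 − 689.4) = -10088 J.

W ≈ -10.1 kJ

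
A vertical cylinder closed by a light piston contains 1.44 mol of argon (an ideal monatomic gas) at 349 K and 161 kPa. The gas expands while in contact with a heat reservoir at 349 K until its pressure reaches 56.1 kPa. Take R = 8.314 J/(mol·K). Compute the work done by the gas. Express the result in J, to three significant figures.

W ≈ 4410 J

Isothermal process: W = nRT ln(V₂/V₁) = nRT ln(P₁/P₂).
W = (1.44)(8.314)(349) × ln(161/56.1)
  = 4178 × ln(2.87) = 4178 × 1.054
W_by_gas = 4405 J.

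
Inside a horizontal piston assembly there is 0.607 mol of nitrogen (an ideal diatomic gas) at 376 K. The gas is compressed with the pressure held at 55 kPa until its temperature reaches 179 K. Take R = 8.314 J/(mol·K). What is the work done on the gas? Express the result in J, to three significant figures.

W ≈ 994 J

Isobaric: W = P ΔV = nR ΔT.
W = (0.607)(8.314)(179 − 376) = -994.2 J.
Work on gas = −W_by = 994.2 J.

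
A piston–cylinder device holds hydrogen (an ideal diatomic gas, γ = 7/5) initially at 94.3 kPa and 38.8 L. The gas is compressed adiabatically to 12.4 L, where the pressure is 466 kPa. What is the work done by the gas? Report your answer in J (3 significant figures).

W ≈ -5300 J

Adiabatic: W = (P₁V₁ − P₂V₂)/(γ − 1) with γ = 7/5.
P₁V₁ = 3659 J, P₂V₂ = 5778 J.
W = (3659 − 5778) / 0.4 = -5299 J.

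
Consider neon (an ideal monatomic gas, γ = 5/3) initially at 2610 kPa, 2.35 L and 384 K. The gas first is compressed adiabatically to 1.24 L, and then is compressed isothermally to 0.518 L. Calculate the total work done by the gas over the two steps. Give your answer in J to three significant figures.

Step 1 (adiabatic): W = (P₁V₁ − P₂V₂)/(γ−1) = (6134 − 9393)/0.667 = -4889 J.
After step 1: P = 7575 kPa, V = 1.24 L, T = 588.1 K.
Step 2 (isothermal): W = P₁V₁ ln(V₂/V₁) = (9393) ln(0.518/1.24) = -8199 J.
W_total = -4889 − 8199 = -13088 J.

W_total ≈ -13100 J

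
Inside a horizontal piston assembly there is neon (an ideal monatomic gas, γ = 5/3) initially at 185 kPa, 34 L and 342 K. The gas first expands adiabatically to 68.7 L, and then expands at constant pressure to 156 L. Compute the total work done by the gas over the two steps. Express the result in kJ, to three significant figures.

W_total ≈ 8.53 kJ

Step 1 (adiabatic): W = (P₁V₁ − P₂V₂)/(γ−1) = (6290 − 3935)/0.667 = 3532 J.
After step 1: P = 57.29 kPa, V = 68.7 L, T = 214 K.
Step 2 (isobaric): W = PΔV = (57.29 kPa)(156 − 68.7 L) = 5001 J.
W_total = 3532 + 5001 = 8533 J.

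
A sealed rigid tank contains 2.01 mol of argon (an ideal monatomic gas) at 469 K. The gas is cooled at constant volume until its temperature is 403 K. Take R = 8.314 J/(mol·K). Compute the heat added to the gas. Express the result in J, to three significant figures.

Constant volume ⇒ W = 0, so Q = ΔU = nCᵥΔT with Cᵥ = 3R/2 = 12.47 J/(mol·K).
ΔU = (2.01)(12.47)(403 − 469) = -1654 J.

Q ≈ -1650 J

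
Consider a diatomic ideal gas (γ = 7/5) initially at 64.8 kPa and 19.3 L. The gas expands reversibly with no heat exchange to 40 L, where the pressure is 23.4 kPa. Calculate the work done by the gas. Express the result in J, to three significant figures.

W ≈ 787 J

Adiabatic: W = (P₁V₁ − P₂V₂)/(γ − 1) with γ = 7/5.
P₁V₁ = 1251 J, P₂V₂ = 936 J.
W = (1251 − 936) / 0.4 = 786.6 J.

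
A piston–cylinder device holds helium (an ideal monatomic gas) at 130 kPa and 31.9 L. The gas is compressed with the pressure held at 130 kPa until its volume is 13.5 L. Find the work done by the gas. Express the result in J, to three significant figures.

Isobaric: W = P ΔV.
W = (130 kPa)(13.5 − 31.9 L) = (130)(-18.4) = -2392 J.

W ≈ -2390 J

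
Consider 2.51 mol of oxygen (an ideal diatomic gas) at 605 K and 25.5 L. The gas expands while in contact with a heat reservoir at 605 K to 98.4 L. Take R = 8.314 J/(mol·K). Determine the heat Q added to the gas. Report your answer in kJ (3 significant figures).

Q ≈ 17.0 kJ

Isothermal ⇒ ΔU = 0, so Q = W = nRT ln(V₂/V₁).
Q = (2.51)(8.314)(605) ln(98.4/25.5) = 12625 × 1.35 = 17049 J.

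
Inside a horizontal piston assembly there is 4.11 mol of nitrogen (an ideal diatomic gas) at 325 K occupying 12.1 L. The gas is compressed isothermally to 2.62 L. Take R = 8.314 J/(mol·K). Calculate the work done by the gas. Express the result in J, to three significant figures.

W ≈ -17000 J

Isothermal: W = nRT ln(V₂/V₁).
W = (4.11)(8.314)(325) × ln(2.62/12.1)
  = 11105 × -1.53
W_by_gas = -16992 J.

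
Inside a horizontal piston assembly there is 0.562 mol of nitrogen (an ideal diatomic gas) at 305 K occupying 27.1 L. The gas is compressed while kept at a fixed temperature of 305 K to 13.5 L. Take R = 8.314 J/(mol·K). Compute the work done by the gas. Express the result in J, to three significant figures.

Isothermal: W = nRT ln(V₂/V₁).
W = (0.562)(8.314)(305) × ln(13.5/27.1)
  = 1425 × -0.6968
W_by_gas = -993.1 J.

W ≈ -993 J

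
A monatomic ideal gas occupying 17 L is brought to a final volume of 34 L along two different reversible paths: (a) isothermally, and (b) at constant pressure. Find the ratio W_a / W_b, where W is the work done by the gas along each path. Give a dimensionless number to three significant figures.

Path (a) isothermal: W = P₁V₁ ln(V₂/V₁) → W_a/(P₁V₁) = 0.6931.
Path (b) isobaric: W = P₁(V₂ − V₁) → W_b/(P₁V₁) = 1.
W_a / W_b = 0.6931 / 1 = 0.6931.

W_a / W_b ≈ 0.693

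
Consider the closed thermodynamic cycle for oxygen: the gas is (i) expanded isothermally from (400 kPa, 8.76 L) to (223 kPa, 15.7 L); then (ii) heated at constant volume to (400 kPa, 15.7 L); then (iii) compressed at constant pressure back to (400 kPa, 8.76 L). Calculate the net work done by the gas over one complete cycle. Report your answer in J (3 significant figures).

W_net ≈ -732 J

Leg (i): W = PᵢVᵢ ln(V_f/Vᵢ) = (3504) ln(15.7/8.76) = 2044 J.
Leg (ii): W = 0.
Leg (iii): W = PΔV = (400)(8.76 − 15.7) = -2776 J.
W_net = 2044 − 2776 = -731.5 J.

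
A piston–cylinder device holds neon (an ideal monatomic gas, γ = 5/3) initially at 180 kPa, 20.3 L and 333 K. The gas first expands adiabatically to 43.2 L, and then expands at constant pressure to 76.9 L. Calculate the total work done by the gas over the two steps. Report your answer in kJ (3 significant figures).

W_total ≈ 3.89 kJ

Step 1 (adiabatic): W = (P₁V₁ − P₂V₂)/(γ−1) = (3654 − 2209)/0.667 = 2168 J.
After step 1: P = 51.12 kPa, V = 43.2 L, T = 201.3 K.
Step 2 (isobaric): W = PΔV = (51.12 kPa)(76.9 − 43.2 L) = 1723 J.
W_total = 2168 + 1723 = 3891 J.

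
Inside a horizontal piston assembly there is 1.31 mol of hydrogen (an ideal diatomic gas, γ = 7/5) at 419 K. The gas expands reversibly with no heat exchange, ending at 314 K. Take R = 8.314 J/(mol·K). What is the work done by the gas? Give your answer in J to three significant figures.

Adiabatic ⇒ Q = 0, so W_by = −ΔU = nCᵥ(T₁ − T₂).
Cᵥ = 5R/2 = 20.79 J/(mol·K).
W = (1.31)(20.79)(419 − 314) = 2859 J.

W ≈ 2860 J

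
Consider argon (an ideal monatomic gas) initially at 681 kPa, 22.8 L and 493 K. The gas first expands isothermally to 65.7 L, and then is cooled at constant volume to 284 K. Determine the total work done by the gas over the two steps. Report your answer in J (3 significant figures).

W_total ≈ 16400 J

Step 1 (isothermal): W = P₁V₁ ln(V₂/V₁) = (15527) ln(65.7/22.8) = 16433 J.
Step 2 (isochoric): W = 0 (constant volume).
W_total = 16433 + 0 = 16433 J.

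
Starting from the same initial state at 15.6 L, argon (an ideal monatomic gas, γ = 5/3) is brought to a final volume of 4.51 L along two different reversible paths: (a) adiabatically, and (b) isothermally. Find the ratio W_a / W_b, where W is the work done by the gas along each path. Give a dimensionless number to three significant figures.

Path (a) adiabatic: W = P₁V₁(1 − (V₁/V₂)^(γ−1))/(γ−1) → W_a/(P₁V₁) = -1.931.
Path (b) isothermal: W = P₁V₁ ln(V₂/V₁) → W_b/(P₁V₁) = -1.241.
W_a / W_b = -1.931 / -1.241 = 1.556.

W_a / W_b ≈ 1.56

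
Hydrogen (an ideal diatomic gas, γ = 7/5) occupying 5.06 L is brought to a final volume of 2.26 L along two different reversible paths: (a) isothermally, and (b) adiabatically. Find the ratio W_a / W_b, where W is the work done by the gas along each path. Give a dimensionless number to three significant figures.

W_a / W_b ≈ 0.847

Path (a) isothermal: W = P₁V₁ ln(V₂/V₁) → W_a/(P₁V₁) = -0.806.
Path (b) adiabatic: W = P₁V₁(1 − (V₁/V₂)^(γ−1))/(γ−1) → W_b/(P₁V₁) = -0.9511.
W_a / W_b = -0.806 / -0.9511 = 0.8474.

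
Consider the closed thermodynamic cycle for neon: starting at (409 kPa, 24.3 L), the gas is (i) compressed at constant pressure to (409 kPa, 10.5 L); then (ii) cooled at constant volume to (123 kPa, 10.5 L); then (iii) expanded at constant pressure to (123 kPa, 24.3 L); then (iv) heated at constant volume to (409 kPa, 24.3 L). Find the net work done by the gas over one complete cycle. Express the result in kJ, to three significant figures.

Constant-volume legs do no work.
W(i) = (409)(10.5 − 24.3) = -5644 J; W(iii) = (123)(24.3 − 10.5) = 1697 J.
W_net = -5644 + 1697 = -3947 J (the counter-clockwise enclosed area).

W_net ≈ -3.95 kJ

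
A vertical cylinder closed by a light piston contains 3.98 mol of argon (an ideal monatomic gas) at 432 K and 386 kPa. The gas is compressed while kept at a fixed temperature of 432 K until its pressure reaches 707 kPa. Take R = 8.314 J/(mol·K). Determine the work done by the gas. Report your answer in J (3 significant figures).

W ≈ -8650 J

Isothermal process: W = nRT ln(V₂/V₁) = nRT ln(P₁/P₂).
W = (3.98)(8.314)(432) × ln(386/707)
  = 14295 × ln(0.546) = 14295 × -0.6052
W_by_gas = -8651 J.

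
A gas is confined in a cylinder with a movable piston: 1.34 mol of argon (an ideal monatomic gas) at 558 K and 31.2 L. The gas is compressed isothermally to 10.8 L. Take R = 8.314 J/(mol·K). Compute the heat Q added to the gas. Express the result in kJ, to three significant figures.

Q ≈ -6.59 kJ

Isothermal ⇒ ΔU = 0, so Q = W = nRT ln(V₂/V₁).
Q = (1.34)(8.314)(558) ln(10.8/31.2) = 6217 × -1.061 = -6595 J.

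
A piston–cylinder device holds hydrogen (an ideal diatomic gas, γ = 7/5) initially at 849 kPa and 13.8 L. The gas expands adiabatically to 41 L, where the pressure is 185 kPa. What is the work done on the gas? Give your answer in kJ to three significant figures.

W ≈ -10.3 kJ

Adiabatic: W = (P₁V₁ − P₂V₂)/(γ − 1) with γ = 7/5.
P₁V₁ = 11716 J, P₂V₂ = 7585 J.
W = (11716 − 7585) / 0.4 = 10328 J.
Work on gas = −W_by = -10328 J.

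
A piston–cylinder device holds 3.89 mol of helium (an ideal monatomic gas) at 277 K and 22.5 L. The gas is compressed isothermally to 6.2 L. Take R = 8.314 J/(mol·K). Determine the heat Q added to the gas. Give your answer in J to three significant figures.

Q ≈ -11500 J

Isothermal ⇒ ΔU = 0, so Q = W = nRT ln(V₂/V₁).
Q = (3.89)(8.314)(277) ln(6.2/22.5) = 8959 × -1.289 = -11547 J.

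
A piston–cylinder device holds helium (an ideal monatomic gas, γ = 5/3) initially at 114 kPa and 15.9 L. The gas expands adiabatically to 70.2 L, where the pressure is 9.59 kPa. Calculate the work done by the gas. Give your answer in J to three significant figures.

W ≈ 1710 J

Adiabatic: W = (P₁V₁ − P₂V₂)/(γ − 1) with γ = 5/3.
P₁V₁ = 1813 J, P₂V₂ = 673.2 J.
W = (1813 − 673.2) / 0.6667 = 1709 J.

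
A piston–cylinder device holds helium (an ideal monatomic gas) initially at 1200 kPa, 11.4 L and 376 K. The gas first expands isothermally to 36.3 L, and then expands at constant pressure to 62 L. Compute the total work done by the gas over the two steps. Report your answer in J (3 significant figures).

W_total ≈ 25500 J

Step 1 (isothermal): W = P₁V₁ ln(V₂/V₁) = (13680) ln(36.3/11.4) = 15844 J.
After step 1: P = 376.9 kPa, V = 36.3 L, T = 376 K.
Step 2 (isobaric): W = PΔV = (376.9 kPa)(62 − 36.3 L) = 9685 J.
W_total = 15844 + 9685 = 25530 J.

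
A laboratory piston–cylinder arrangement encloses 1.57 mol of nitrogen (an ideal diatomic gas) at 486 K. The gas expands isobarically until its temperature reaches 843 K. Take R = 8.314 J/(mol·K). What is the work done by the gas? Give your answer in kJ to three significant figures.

Isobaric: W = P ΔV = nR ΔT.
W = (1.57)(8.314)(843 − 486) = 4660 J.

W ≈ 4.66 kJ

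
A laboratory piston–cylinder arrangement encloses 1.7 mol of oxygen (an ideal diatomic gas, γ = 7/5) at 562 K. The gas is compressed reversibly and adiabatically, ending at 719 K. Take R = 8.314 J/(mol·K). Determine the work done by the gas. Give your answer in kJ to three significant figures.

Adiabatic ⇒ Q = 0, so W_by = −ΔU = nCᵥ(T₁ − T₂).
Cᵥ = 5R/2 = 20.79 J/(mol·K).
W = (1.7)(20.79)(562 − 719) = -5548 J.

W ≈ -5.55 kJ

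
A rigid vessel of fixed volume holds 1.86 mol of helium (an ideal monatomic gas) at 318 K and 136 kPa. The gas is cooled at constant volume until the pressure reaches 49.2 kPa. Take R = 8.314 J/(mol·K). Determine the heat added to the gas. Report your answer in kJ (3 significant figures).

Q ≈ -4.71 kJ

Constant volume ⇒ W = 0, so Q = ΔU = nCᵥΔT with Cᵥ = 3R/2 = 12.47 J/(mol·K).
At constant V, T₂/T₁ = P₂/P₁ ⇒ ΔT = T₁(P₂/P₁ − 1) = 318·(49.2/136 − 1) = -203 K.
ΔU = (1.86)(12.47)(-203) = -4708 J.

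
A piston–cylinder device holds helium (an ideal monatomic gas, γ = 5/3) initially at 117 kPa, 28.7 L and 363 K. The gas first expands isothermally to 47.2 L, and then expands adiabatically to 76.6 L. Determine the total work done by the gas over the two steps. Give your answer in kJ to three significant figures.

W_total ≈ 3.06 kJ

Step 1 (isothermal): W = P₁V₁ ln(V₂/V₁) = (3358) ln(47.2/28.7) = 1671 J.
After step 1: P = 71.14 kPa, V = 47.2 L, T = 363 K.
Step 2 (adiabatic): W = (P₁V₁ − P₂V₂)/(γ−1) = (3358 − 2432)/0.667 = 1390 J.
W_total = 1671 + 1390 = 3060 J.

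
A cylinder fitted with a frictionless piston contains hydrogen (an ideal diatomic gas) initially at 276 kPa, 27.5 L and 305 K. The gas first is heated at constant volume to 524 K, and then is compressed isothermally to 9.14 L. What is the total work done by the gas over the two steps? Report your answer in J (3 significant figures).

Step 1 (isochoric): W = 0 (constant volume).
After step 1: P = 474.2 kPa (V unchanged).
Step 2 (isothermal): W = P₁V₁ ln(V₂/V₁) = (13040) ln(9.14/27.5) = -14364 J.
W_total = 0 − 14364 = -14364 J.

W_total ≈ -14400 J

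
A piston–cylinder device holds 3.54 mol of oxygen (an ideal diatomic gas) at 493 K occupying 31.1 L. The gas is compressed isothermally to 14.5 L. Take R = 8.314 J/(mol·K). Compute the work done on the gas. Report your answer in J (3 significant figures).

W ≈ 11100 J

Isothermal: W = nRT ln(V₂/V₁).
W = (3.54)(8.314)(493) × ln(14.5/31.1)
  = 14510 × -0.7631
W_by_gas = -11072 J; work on gas = −W_by = 11072 J.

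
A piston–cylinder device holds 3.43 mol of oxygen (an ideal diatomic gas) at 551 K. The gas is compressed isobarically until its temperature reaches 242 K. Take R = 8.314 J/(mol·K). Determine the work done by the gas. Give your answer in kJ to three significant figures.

Isobaric: W = P ΔV = nR ΔT.
W = (3.43)(8.314)(242 − 551) = -8812 J.

W ≈ -8.81 kJ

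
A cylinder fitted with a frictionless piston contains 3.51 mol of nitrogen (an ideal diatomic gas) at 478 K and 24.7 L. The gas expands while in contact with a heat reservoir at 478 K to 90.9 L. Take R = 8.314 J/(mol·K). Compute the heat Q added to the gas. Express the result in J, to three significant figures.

Q ≈ 18200 J

Isothermal ⇒ ΔU = 0, so Q = W = nRT ln(V₂/V₁).
Q = (3.51)(8.314)(478) ln(90.9/24.7) = 13949 × 1.303 = 18175 J.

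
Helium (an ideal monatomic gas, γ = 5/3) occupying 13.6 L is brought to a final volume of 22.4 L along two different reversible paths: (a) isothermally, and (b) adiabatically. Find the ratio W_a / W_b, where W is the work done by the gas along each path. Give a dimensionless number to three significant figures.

Path (a) isothermal: W = P₁V₁ ln(V₂/V₁) → W_a/(P₁V₁) = 0.499.
Path (b) adiabatic: W = P₁V₁(1 − (V₁/V₂)^(γ−1))/(γ−1) → W_b/(P₁V₁) = 0.4245.
W_a / W_b = 0.499 / 0.4245 = 1.176.

W_a / W_b ≈ 1.18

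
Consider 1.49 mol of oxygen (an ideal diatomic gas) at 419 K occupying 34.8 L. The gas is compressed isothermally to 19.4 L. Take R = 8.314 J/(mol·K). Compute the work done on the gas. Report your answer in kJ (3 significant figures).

W ≈ 3.03 kJ

Isothermal: W = nRT ln(V₂/V₁).
W = (1.49)(8.314)(419) × ln(19.4/34.8)
  = 5191 × -0.5843
W_by_gas = -3033 J; work on gas = −W_by = 3033 J.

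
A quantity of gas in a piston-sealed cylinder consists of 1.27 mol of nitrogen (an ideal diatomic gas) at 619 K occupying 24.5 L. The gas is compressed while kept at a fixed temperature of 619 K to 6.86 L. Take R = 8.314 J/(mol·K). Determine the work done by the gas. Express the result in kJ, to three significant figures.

W ≈ -8.32 kJ

Isothermal: W = nRT ln(V₂/V₁).
W = (1.27)(8.314)(619) × ln(6.86/24.5)
  = 6536 × -1.273
W_by_gas = -8320 J.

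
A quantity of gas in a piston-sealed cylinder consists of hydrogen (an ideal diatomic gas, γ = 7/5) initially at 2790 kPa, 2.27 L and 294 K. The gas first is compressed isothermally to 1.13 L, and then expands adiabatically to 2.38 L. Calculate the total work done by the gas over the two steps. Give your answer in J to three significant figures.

W_total ≈ -338 J

Step 1 (isothermal): W = P₁V₁ ln(V₂/V₁) = (6333) ln(1.13/2.27) = -4418 J.
After step 1: P = 5605 kPa, V = 1.13 L, T = 294 K.
Step 2 (adiabatic): W = (P₁V₁ − P₂V₂)/(γ−1) = (6333 − 4701)/0.4 = 4080 J.
W_total = -4418 + 4080 = -338.2 J.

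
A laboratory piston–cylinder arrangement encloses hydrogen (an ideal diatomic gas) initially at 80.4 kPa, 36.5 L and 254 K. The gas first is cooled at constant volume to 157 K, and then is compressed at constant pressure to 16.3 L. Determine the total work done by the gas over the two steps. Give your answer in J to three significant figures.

W_total ≈ -1000 J

Step 1 (isochoric): W = 0 (constant volume).
After step 1: P = 49.7 kPa (V unchanged).
Step 2 (isobaric): W = PΔV = (49.7 kPa)(16.3 − 36.5 L) = -1004 J.
W_total = 0 − 1004 = -1004 J.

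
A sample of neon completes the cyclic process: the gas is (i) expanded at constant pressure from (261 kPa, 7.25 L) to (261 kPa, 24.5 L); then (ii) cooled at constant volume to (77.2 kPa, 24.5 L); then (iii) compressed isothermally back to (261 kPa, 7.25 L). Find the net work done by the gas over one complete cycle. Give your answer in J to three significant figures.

W_net ≈ 2200 J

Leg (i): W = PΔV = (261)(24.5 − 7.25) = 4502 J.
Leg (ii): W = 0.
Leg (iii): W = PᵢVᵢ ln(V_f/Vᵢ) = (1891) ln(7.25/24.5) = -2303 J.
W_net = 4502 − 2303 = 2199 J.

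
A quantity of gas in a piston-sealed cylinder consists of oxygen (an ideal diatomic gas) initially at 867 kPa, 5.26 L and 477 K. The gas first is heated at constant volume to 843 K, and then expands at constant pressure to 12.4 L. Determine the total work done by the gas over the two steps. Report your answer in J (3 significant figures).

Step 1 (isochoric): W = 0 (constant volume).
After step 1: P = 1532 kPa (V unchanged).
Step 2 (isobaric): W = PΔV = (1532 kPa)(12.4 − 5.26 L) = 10940 J.
W_total = 0 + 10940 = 10940 J.

W_total ≈ 10900 J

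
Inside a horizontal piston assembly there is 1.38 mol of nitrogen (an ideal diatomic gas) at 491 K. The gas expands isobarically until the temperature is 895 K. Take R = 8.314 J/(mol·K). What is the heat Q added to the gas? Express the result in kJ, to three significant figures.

Isobaric: W = nRΔT = (1.38)(8.314)(404) = 4635 J.
ΔU = nCᵥΔT with Cᵥ = 5R/2: ΔU = (1.38)(20.79)(404) = 11588 J.
Q = ΔU + W = 11588 + 4635 = 16223 J.

Q ≈ 16.2 kJ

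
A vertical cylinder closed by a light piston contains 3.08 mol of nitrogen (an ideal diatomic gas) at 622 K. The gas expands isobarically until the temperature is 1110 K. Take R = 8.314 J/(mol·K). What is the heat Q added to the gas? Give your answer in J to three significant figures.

Isobaric: W = nRΔT = (3.08)(8.314)(488) = 12496 J.
ΔU = nCᵥΔT with Cᵥ = 5R/2: ΔU = (3.08)(20.79)(488) = 31241 J.
Q = ΔU + W = 31241 + 12496 = 43737 J.

Q ≈ 43700 J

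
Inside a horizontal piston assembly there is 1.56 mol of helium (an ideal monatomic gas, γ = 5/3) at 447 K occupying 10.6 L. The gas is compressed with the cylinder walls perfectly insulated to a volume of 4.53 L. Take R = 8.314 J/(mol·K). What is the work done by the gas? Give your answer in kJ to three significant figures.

W ≈ -6.63 kJ

Adiabatic: TV^(γ−1) = const with γ = 5/3.
T₂ = T₁ (V₁/V₂)^(γ−1) = 447 × (10.6/4.53)^0.667 = 447 × 1.763 = 787.9 K.
W_by = nCᵥ(T₁ − T₂) = (1.56)(12.47)(447 − 787.9) = -6631 J.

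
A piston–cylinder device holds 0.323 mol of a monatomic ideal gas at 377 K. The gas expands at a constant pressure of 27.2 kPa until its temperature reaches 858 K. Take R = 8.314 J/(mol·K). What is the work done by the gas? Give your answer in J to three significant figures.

W ≈ 1290 J

Isobaric: W = P ΔV = nR ΔT.
W = (0.323)(8.314)(858 − 377) = 1292 J.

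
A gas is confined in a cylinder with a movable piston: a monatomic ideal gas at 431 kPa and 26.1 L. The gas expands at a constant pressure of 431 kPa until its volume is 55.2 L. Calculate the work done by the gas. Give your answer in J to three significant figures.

W ≈ 12500 J

Isobaric: W = P ΔV.
W = (431 kPa)(55.2 − 26.1 L) = (431)(29.1) = 12542 J.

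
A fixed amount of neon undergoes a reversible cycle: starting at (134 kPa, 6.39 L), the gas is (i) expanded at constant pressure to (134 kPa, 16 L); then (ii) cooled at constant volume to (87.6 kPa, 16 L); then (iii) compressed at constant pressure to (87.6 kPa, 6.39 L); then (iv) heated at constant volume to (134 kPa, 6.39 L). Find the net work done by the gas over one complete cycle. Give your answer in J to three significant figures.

Constant-volume legs do no work.
W(i) = (134)(16 − 6.39) = 1288 J; W(iii) = (87.6)(6.39 − 16) = -841.8 J.
W_net = 1288 − 841.8 = 445.9 J (the clockwise enclosed area).

W_net ≈ 446 J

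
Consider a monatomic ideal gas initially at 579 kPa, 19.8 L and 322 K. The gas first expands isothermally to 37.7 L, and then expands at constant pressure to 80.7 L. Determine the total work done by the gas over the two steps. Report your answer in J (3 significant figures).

W_total ≈ 20500 J

Step 1 (isothermal): W = P₁V₁ ln(V₂/V₁) = (11464) ln(37.7/19.8) = 7383 J.
After step 1: P = 304.1 kPa, V = 37.7 L, T = 322 K.
Step 2 (isobaric): W = PΔV = (304.1 kPa)(80.7 − 37.7 L) = 13076 J.
W_total = 7383 + 13076 = 20459 J.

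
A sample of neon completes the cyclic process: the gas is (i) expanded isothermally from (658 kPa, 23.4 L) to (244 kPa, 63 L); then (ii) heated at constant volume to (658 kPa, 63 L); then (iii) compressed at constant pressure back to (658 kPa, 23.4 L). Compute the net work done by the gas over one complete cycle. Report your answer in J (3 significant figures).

Leg (i): W = PᵢVᵢ ln(V_f/Vᵢ) = (15397) ln(63/23.4) = 15249 J.
Leg (ii): W = 0.
Leg (iii): W = PΔV = (658)(23.4 − 63) = -26057 J.
W_net = 15249 − 26057 = -10807 J.

W_net ≈ -10800 J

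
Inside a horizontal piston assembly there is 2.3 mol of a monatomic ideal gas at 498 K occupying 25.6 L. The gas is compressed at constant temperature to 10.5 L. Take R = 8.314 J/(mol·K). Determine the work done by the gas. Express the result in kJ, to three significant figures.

Isothermal: W = nRT ln(V₂/V₁).
W = (2.3)(8.314)(498) × ln(10.5/25.6)
  = 9523 × -0.8912
W_by_gas = -8487 J.

W ≈ -8.49 kJ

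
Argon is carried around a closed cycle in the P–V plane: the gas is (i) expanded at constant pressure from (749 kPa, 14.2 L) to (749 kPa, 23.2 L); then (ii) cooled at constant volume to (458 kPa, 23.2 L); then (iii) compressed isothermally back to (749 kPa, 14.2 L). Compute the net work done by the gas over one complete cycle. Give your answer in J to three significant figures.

W_net ≈ 1520 J

Leg (i): W = PΔV = (749)(23.2 − 14.2) = 6741 J.
Leg (ii): W = 0.
Leg (iii): W = PᵢVᵢ ln(V_f/Vᵢ) = (10626) ln(14.2/23.2) = -5216 J.
W_net = 6741 − 5216 = 1525 J.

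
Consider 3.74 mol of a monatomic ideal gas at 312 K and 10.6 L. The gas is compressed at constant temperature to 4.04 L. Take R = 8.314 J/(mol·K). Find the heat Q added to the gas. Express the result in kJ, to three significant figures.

Q ≈ -9.36 kJ

Isothermal ⇒ ΔU = 0, so Q = W = nRT ln(V₂/V₁).
Q = (3.74)(8.314)(312) ln(4.04/10.6) = 9701 × -0.9646 = -9358 J.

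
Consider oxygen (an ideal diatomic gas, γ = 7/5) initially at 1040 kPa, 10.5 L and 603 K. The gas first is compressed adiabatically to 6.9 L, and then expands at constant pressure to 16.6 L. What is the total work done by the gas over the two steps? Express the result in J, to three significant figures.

Step 1 (adiabatic): W = (P₁V₁ − P₂V₂)/(γ−1) = (10920 − 12917)/0.4 = -4992 J.
After step 1: P = 1872 kPa, V = 6.9 L, T = 713.3 K.
Step 2 (isobaric): W = PΔV = (1872 kPa)(16.6 − 6.9 L) = 18159 J.
W_total = -4992 + 18159 = 13166 J.

W_total ≈ 13200 J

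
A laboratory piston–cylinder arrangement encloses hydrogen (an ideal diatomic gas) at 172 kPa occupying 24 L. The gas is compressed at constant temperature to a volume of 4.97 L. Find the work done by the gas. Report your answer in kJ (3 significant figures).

Isothermal: W = nRT ln(V₂/V₁) = P₁V₁ ln(V₂/V₁).
P₁V₁ = (172 kPa)(24 L) = 4128 J.
W = 4128 × ln(4.97/24) = 4128 × -1.575
W_by_gas = -6500 J.

W ≈ -6.50 kJ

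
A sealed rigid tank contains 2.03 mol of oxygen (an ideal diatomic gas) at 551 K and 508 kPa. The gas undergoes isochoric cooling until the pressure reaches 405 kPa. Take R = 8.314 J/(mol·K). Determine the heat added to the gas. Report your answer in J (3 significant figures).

Q ≈ -4710 J

Constant volume ⇒ W = 0, so Q = ΔU = nCᵥΔT with Cᵥ = 5R/2 = 20.79 J/(mol·K).
At constant V, T₂/T₁ = P₂/P₁ ⇒ ΔT = T₁(P₂/P₁ − 1) = 551·(405/508 − 1) = -111.7 K.
ΔU = (2.03)(20.79)(-111.7) = -4714 J.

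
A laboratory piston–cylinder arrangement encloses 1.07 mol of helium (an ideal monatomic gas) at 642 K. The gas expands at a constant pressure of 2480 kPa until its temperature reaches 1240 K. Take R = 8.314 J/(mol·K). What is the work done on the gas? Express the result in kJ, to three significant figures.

W ≈ -5.32 kJ

Isobaric: W = P ΔV = nR ΔT.
W = (1.07)(8.314)(1240 − 642) = 5320 J.
Work on gas = −W_by = -5320 J.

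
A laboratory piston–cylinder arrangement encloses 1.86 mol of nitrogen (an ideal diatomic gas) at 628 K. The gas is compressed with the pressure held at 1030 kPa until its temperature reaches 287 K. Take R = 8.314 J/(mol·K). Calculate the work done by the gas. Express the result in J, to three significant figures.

Isobaric: W = P ΔV = nR ΔT.
W = (1.86)(8.314)(287 − 628) = -5273 J.

W ≈ -5270 J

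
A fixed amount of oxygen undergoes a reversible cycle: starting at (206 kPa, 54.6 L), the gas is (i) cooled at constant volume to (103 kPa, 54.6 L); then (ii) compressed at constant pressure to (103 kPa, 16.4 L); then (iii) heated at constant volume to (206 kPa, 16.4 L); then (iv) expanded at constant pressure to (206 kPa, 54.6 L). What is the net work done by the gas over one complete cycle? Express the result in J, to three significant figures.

W_net ≈ 3930 J

Constant-volume legs do no work.
W(ii) = (103)(16.4 − 54.6) = -3935 J; W(iv) = (206)(54.6 − 16.4) = 7869 J.
W_net = -3935 + 7869 = 3935 J (the clockwise enclosed area).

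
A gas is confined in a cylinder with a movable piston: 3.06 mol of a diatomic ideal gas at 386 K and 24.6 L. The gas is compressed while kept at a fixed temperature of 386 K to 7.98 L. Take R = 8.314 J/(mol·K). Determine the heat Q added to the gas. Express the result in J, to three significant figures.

Q ≈ -11100 J

Isothermal ⇒ ΔU = 0, so Q = W = nRT ln(V₂/V₁).
Q = (3.06)(8.314)(386) ln(7.98/24.6) = 9820 × -1.126 = -11056 J.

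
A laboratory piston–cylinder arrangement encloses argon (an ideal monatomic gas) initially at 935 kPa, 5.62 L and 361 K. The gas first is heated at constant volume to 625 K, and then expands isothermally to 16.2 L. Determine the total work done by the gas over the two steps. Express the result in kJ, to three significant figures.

W_total ≈ 9.63 kJ

Step 1 (isochoric): W = 0 (constant volume).
After step 1: P = 1619 kPa (V unchanged).
Step 2 (isothermal): W = P₁V₁ ln(V₂/V₁) = (9097) ln(16.2/5.62) = 9631 J.
W_total = 0 + 9631 = 9631 J.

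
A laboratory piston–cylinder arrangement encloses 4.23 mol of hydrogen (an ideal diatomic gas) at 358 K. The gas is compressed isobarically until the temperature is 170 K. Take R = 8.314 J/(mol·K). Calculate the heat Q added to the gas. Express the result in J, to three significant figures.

Isobaric: W = nRΔT = (4.23)(8.314)(-188) = -6612 J.
ΔU = nCᵥΔT with Cᵥ = 5R/2: ΔU = (4.23)(20.79)(-188) = -16529 J.
Q = ΔU + W = -16529 − 6612 = -23141 J.

Q ≈ -23100 J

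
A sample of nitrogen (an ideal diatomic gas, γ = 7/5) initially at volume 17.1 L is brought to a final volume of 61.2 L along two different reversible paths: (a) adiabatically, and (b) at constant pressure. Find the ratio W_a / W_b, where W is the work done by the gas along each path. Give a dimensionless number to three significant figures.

W_a / W_b ≈ 0.387

Path (a) adiabatic: W = P₁V₁(1 − (V₁/V₂)^(γ−1))/(γ−1) → W_a/(P₁V₁) = 0.9988.
Path (b) isobaric: W = P₁(V₂ − V₁) → W_b/(P₁V₁) = 2.579.
W_a / W_b = 0.9988 / 2.579 = 0.3873.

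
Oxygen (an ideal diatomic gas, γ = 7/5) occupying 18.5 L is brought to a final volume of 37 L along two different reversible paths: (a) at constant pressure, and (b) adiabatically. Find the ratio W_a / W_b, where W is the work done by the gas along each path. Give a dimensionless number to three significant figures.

W_a / W_b ≈ 1.65

Path (a) isobaric: W = P₁(V₂ − V₁) → W_a/(P₁V₁) = 1.
Path (b) adiabatic: W = P₁V₁(1 − (V₁/V₂)^(γ−1))/(γ−1) → W_b/(P₁V₁) = 0.6054.
W_a / W_b = 1 / 0.6054 = 1.652.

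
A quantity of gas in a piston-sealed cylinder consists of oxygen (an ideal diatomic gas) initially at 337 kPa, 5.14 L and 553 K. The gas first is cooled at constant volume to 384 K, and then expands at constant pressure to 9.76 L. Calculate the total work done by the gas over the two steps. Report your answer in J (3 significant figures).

Step 1 (isochoric): W = 0 (constant volume).
After step 1: P = 234 kPa (V unchanged).
Step 2 (isobaric): W = PΔV = (234 kPa)(9.76 − 5.14 L) = 1081 J.
W_total = 0 + 1081 = 1081 J.

W_total ≈ 1080 J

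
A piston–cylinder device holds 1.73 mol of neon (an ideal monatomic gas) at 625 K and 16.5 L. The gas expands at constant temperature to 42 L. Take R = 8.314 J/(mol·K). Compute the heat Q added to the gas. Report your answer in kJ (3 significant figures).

Q ≈ 8.40 kJ

Isothermal ⇒ ΔU = 0, so Q = W = nRT ln(V₂/V₁).
Q = (1.73)(8.314)(625) ln(42/16.5) = 8990 × 0.9343 = 8399 J.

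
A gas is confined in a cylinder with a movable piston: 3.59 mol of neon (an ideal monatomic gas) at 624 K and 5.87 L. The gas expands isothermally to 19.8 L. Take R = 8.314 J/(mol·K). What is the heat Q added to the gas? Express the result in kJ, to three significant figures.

Q ≈ 22.6 kJ

Isothermal ⇒ ΔU = 0, so Q = W = nRT ln(V₂/V₁).
Q = (3.59)(8.314)(624) ln(19.8/5.87) = 18625 × 1.216 = 22644 J.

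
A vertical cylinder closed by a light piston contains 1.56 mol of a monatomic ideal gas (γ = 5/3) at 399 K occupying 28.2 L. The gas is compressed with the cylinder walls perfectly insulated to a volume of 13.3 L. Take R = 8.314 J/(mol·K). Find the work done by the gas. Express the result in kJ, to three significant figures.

W ≈ -5.05 kJ

Adiabatic: TV^(γ−1) = const with γ = 5/3.
T₂ = T₁ (V₁/V₂)^(γ−1) = 399 × (28.2/13.3)^0.667 = 399 × 1.65 = 658.5 K.
W_by = nCᵥ(T₁ − T₂) = (1.56)(12.47)(399 − 658.5) = -5049 J.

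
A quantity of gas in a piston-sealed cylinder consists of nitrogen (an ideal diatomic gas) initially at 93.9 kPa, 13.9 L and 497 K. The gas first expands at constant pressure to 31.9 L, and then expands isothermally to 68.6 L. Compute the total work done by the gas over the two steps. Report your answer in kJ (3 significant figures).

Step 1 (isobaric): W = PΔV = (93.9 kPa)(31.9 − 13.9 L) = 1690 J.
After step 1: P = 93.9 kPa, V = 31.9 L, T = 1141 K.
Step 2 (isothermal): W = P₁V₁ ln(V₂/V₁) = (2995) ln(68.6/31.9) = 2294 J.
W_total = 1690 + 2294 = 3984 J.

W_total ≈ 3.98 kJ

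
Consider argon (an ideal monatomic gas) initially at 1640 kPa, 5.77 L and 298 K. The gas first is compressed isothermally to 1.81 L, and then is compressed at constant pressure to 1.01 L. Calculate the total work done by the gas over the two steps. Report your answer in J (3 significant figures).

W_total ≈ -15200 J

Step 1 (isothermal): W = P₁V₁ ln(V₂/V₁) = (9463) ln(1.81/5.77) = -10971 J.
After step 1: P = 5228 kPa, V = 1.81 L, T = 298 K.
Step 2 (isobaric): W = PΔV = (5228 kPa)(1.01 − 1.81 L) = -4182 J.
W_total = -10971 − 4182 = -15153 J.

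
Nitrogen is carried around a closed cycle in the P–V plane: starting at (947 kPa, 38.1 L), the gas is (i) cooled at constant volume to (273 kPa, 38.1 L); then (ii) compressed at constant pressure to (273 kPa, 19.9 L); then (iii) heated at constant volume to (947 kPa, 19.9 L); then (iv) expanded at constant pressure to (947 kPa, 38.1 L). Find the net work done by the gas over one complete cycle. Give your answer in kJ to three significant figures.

Constant-volume legs do no work.
W(ii) = (273)(19.9 − 38.1) = -4969 J; W(iv) = (947)(38.1 − 19.9) = 17235 J.
W_net = -4969 + 17235 = 12267 J (the clockwise enclosed area).

W_net ≈ 12.3 kJ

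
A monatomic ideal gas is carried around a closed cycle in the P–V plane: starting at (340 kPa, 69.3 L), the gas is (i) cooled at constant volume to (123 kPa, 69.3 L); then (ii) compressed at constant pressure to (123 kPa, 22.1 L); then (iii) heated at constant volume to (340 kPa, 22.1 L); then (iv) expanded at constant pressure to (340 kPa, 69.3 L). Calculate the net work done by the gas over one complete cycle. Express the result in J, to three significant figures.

Constant-volume legs do no work.
W(ii) = (123)(22.1 − 69.3) = -5806 J; W(iv) = (340)(69.3 − 22.1) = 16048 J.
W_net = -5806 + 16048 = 10242 J (the clockwise enclosed area).

W_net ≈ 10200 J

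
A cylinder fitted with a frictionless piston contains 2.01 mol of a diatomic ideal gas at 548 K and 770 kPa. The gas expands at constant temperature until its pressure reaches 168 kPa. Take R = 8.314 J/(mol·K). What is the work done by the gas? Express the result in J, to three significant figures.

W ≈ 13900 J

Isothermal process: W = nRT ln(V₂/V₁) = nRT ln(P₁/P₂).
W = (2.01)(8.314)(548) × ln(770/168)
  = 9158 × ln(4.583) = 9158 × 1.522
W_by_gas = 13942 J.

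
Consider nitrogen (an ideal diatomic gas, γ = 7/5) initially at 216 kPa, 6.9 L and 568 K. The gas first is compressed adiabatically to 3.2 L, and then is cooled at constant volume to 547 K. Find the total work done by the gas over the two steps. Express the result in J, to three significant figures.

W_total ≈ -1340 J

Step 1 (adiabatic): W = (P₁V₁ − P₂V₂)/(γ−1) = (1490 − 2027)/0.4 = -1341 J.
Step 2 (isochoric): W = 0 (constant volume).
W_total = -1341 + 0 = -1341 J.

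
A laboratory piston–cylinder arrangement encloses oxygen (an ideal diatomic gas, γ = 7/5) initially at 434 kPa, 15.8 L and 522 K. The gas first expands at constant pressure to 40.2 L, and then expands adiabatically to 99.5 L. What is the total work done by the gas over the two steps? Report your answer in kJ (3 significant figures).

Step 1 (isobaric): W = PΔV = (434 kPa)(40.2 − 15.8 L) = 10590 J.
After step 1: P = 434 kPa, V = 40.2 L, T = 1328 K.
Step 2 (adiabatic): W = (P₁V₁ − P₂V₂)/(γ−1) = (17447 − 12142)/0.4 = 13263 J.
W_total = 10590 + 13263 = 23853 J.

W_total ≈ 23.9 kJ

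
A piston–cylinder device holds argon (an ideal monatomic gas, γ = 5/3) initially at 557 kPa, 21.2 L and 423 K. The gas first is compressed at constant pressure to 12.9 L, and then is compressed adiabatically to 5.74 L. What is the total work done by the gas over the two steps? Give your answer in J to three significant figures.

W_total ≈ -12300 J

Step 1 (isobaric): W = PΔV = (557 kPa)(12.9 − 21.2 L) = -4623 J.
After step 1: P = 557 kPa, V = 12.9 L, T = 257.4 K.
Step 2 (adiabatic): W = (P₁V₁ − P₂V₂)/(γ−1) = (7185 − 12328)/0.667 = -7714 J.
W_total = -4623 − 7714 = -12337 J.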